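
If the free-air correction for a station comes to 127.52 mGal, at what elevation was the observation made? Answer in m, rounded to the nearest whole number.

413

h = 127.52 / 0.3086 = 413.22 m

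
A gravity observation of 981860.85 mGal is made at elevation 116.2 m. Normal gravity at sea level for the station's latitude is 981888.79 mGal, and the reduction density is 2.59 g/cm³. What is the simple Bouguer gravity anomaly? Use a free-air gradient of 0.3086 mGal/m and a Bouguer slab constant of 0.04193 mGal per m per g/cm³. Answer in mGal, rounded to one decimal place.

-4.7

Free-air correction = 0.3086 × 116.2 = 35.86 mGal
Free-air anomaly = 981860.85 − 981888.79 + (35.86) = 7.92 mGal
Bouguer slab correction = 0.04193 × 2.59 × 116.2 = 12.62 mGal
Simple Bouguer anomaly = 7.92 − (12.62) = -4.70 mGal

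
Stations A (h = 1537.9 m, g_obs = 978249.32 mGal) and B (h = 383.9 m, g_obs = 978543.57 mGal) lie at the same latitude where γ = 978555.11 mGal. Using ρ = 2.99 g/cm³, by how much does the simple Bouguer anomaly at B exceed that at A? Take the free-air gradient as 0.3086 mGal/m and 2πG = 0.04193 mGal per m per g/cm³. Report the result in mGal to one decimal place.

Δg_SB(A) = 978249.32 − 978555.11 + 0.3086×1537.9 − 0.04193×2.99×1537.9 = -24.00 mGal
Δg_SB(B) = 978543.57 − 978555.11 + 0.3086×383.9 − 0.04193×2.99×383.9 = 58.80 mGal
Difference = 58.80 − (-24.00) = 82.80 mGal

82.8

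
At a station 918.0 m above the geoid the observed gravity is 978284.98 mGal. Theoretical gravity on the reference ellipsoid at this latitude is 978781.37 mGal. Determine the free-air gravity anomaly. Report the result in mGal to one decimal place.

Free-air correction = 0.3086 × 918.0 = 283.29 mGal
Free-air anomaly = 978284.98 − 978781.37 + (283.29) = -213.10 mGal

-213.1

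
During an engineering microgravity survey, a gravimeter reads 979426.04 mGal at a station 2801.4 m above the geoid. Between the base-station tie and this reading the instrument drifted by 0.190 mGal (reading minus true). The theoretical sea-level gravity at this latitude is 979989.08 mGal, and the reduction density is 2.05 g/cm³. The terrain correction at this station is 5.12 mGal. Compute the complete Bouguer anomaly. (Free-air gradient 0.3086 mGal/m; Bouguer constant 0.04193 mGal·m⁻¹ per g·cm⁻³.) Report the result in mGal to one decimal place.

65.6

Drift-corrected reading = 979426.04 − (0.190) = 979425.850 mGal
Free-air correction = 0.3086 × 2801.4 = 864.51 mGal
Free-air anomaly = 979425.850 − 979989.08 + (864.51) = 301.280 mGal
Bouguer slab correction = 0.04193 × 2.05 × 2801.4 = 240.80 mGal
Simple Bouguer anomaly = 301.280 − (240.80) = 60.480 mGal
Complete Bouguer anomaly = 60.480 + 5.12 = 65.600 mGal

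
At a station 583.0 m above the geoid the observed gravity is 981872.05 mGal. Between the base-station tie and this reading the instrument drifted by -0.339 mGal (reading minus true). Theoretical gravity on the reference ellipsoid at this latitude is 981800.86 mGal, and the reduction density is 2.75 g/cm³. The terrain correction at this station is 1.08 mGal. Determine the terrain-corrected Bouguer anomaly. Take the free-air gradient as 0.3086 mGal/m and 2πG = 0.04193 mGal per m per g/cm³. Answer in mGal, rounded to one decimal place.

185.3

Drift-corrected reading = 981872.05 − (-0.339) = 981872.389 mGal
Free-air correction = 0.3086 × 583.0 = 179.91 mGal
Free-air anomaly = 981872.389 − 981800.86 + (179.91) = 251.439 mGal
Bouguer slab correction = 0.04193 × 2.75 × 583.0 = 67.22 mGal
Simple Bouguer anomaly = 251.439 − (67.22) = 184.219 mGal
Complete Bouguer anomaly = 184.219 + 1.08 = 185.299 mGal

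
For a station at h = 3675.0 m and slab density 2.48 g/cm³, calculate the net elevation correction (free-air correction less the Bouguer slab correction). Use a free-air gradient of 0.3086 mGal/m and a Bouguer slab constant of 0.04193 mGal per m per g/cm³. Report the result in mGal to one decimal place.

Combined gradient = 0.3086 − 0.04193 × 2.48 = 0.2046136 mGal/m
Combined elevation correction = 0.2046136 × 3675.0 = 752.0 mGal

752.0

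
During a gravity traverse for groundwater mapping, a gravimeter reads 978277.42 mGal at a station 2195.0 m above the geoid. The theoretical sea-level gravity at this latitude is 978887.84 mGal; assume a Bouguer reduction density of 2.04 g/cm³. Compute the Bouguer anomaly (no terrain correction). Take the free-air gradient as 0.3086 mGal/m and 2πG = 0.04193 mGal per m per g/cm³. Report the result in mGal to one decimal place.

Free-air correction = 0.3086 × 2195.0 = 677.38 mGal
Free-air anomaly = 978277.42 − 978887.84 + (677.38) = 66.96 mGal
Bouguer slab correction = 0.04193 × 2.04 × 2195.0 = 187.75 mGal
Simple Bouguer anomaly = 66.96 − (187.75) = -120.79 mGal

-120.8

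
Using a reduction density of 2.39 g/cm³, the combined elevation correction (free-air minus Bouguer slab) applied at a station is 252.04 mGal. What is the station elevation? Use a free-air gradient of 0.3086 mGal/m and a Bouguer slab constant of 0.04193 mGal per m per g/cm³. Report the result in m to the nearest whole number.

Combined gradient = 0.3086 − 0.04193 × 2.39 = 0.2083873 mGal/m
h = 252.04 / 0.2083873 = 1209.48 m

1209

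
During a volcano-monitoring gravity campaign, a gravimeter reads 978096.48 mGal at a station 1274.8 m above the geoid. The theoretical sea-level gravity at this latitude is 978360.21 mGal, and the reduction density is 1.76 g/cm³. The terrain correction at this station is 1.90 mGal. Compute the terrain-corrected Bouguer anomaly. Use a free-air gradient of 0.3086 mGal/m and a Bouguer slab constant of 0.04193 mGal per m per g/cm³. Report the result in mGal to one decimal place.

37.5

Free-air correction = 0.3086 × 1274.8 = 393.40 mGal
Free-air anomaly = 978096.48 − 978360.21 + (393.40) = 129.67 mGal
Bouguer slab correction = 0.04193 × 1.76 × 1274.8 = 94.08 mGal
Simple Bouguer anomaly = 129.67 − (94.08) = 35.59 mGal
Complete Bouguer anomaly = 35.59 + 1.90 = 37.49 mGal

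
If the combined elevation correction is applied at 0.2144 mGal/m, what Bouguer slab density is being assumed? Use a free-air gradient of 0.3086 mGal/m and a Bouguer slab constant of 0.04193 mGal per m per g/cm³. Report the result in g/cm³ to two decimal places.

2.25

0.2144 = 0.3086 − 0.04193 × ρ
ρ = (0.3086 − 0.2144) / 0.04193 = 2.25 g/cm³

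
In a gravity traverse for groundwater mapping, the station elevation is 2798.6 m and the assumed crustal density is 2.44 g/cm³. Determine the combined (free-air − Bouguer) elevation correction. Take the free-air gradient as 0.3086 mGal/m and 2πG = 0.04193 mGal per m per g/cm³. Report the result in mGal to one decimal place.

Combined gradient = 0.3086 − 0.04193 × 2.44 = 0.2062908 mGal/m
Combined elevation correction = 0.2062908 × 2798.6 = 577.3 mGal

577.3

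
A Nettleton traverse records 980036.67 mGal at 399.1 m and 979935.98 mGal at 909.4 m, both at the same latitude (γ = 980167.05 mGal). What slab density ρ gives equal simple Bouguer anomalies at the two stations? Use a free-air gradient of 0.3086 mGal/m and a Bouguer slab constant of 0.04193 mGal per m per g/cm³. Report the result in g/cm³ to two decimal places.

Δg_obs = 979935.98 − 980036.67 = -100.69 mGal over Δh = 909.4 − 399.1 = 510.3 m
Equal Bouguer anomalies ⇒ Δg_obs + (0.3086 − 0.04193ρ)·Δh = 0
0.3086 − 0.04193ρ = −Δg_obs/Δh = 0.19732
ρ = (0.3086 − 0.19732) / 0.04193 = 2.65 g/cm³

2.65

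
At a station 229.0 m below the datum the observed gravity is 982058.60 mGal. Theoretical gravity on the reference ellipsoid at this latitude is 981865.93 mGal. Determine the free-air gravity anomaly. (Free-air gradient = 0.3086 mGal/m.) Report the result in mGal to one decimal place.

122.0

Free-air correction = 0.3086 × -229.0 = -70.67 mGal
Free-air anomaly = 982058.60 − 981865.93 + (-70.67) = 122.00 mGal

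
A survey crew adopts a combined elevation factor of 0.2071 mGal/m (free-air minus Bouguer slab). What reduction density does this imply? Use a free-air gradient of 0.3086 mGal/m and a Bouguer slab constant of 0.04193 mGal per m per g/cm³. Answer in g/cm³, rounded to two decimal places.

2.42

0.2071 = 0.3086 − 0.04193 × ρ
ρ = (0.3086 − 0.2071) / 0.04193 = 2.42 g/cm³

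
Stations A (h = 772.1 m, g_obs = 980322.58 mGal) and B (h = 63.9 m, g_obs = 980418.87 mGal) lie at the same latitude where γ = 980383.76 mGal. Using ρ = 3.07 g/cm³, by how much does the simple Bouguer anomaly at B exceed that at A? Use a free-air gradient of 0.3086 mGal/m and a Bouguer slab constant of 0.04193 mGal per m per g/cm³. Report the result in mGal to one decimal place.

Δg_SB(A) = 980322.58 − 980383.76 + 0.3086×772.1 − 0.04193×3.07×772.1 = 77.70 mGal
Δg_SB(B) = 980418.87 − 980383.76 + 0.3086×63.9 − 0.04193×3.07×63.9 = 46.60 mGal
Difference = 46.60 − (77.70) = -31.10 mGal

-31.1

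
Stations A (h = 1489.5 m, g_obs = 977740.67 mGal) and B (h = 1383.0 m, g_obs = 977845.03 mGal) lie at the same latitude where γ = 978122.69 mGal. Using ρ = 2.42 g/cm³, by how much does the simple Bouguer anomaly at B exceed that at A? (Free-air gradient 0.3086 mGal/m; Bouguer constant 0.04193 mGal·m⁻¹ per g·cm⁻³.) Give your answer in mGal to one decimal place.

82.3

Δg_SB(A) = 977740.67 − 978122.69 + 0.3086×1489.5 − 0.04193×2.42×1489.5 = -73.50 mGal
Δg_SB(B) = 977845.03 − 978122.69 + 0.3086×1383.0 − 0.04193×2.42×1383.0 = 8.80 mGal
Difference = 8.80 − (-73.50) = 82.30 mGal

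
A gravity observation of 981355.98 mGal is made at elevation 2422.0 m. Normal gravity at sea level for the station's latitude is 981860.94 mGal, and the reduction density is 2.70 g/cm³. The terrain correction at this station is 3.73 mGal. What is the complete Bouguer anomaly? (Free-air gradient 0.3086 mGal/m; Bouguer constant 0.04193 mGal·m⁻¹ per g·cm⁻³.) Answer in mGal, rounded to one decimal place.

Free-air correction = 0.3086 × 2422.0 = 747.43 mGal
Free-air anomaly = 981355.98 − 981860.94 + (747.43) = 242.47 mGal
Bouguer slab correction = 0.04193 × 2.70 × 2422.0 = 274.20 mGal
Simple Bouguer anomaly = 242.47 − (274.20) = -31.73 mGal
Complete Bouguer anomaly = -31.73 + 3.73 = -28.00 mGal

-28.0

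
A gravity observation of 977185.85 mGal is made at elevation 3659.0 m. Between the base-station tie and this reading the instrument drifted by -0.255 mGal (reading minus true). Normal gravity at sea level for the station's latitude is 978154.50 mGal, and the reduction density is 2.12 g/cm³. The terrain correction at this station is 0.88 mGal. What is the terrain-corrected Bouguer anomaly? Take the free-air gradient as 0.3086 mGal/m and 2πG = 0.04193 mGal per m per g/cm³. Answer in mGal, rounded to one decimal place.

Drift-corrected reading = 977185.85 − (-0.255) = 977186.105 mGal
Free-air correction = 0.3086 × 3659.0 = 1129.17 mGal
Free-air anomaly = 977186.105 − 978154.50 + (1129.17) = 160.775 mGal
Bouguer slab correction = 0.04193 × 2.12 × 3659.0 = 325.25 mGal
Simple Bouguer anomaly = 160.775 − (325.25) = -164.475 mGal
Complete Bouguer anomaly = -164.475 + 0.88 = -163.595 mGal

-163.6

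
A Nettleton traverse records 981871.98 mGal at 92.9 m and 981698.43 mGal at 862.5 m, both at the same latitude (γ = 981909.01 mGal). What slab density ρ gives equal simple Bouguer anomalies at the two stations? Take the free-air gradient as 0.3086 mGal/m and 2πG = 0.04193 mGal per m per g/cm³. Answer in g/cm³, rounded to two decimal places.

1.98

Δg_obs = 981698.43 − 981871.98 = -173.55 mGal over Δh = 862.5 − 92.9 = 769.6 m
Equal Bouguer anomalies ⇒ Δg_obs + (0.3086 − 0.04193ρ)·Δh = 0
0.3086 − 0.04193ρ = −Δg_obs/Δh = 0.22551
ρ = (0.3086 − 0.22551) / 0.04193 = 1.98 g/cm³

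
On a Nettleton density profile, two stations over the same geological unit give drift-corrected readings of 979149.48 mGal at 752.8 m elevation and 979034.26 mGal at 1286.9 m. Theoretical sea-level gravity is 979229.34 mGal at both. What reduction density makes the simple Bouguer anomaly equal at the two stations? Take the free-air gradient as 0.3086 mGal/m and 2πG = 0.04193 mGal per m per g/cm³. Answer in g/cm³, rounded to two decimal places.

Δg_obs = 979034.26 − 979149.48 = -115.22 mGal over Δh = 1286.9 − 752.8 = 534.1 m
Equal Bouguer anomalies ⇒ Δg_obs + (0.3086 − 0.04193ρ)·Δh = 0
0.3086 − 0.04193ρ = −Δg_obs/Δh = 0.21573
ρ = (0.3086 − 0.21573) / 0.04193 = 2.21 g/cm³

2.21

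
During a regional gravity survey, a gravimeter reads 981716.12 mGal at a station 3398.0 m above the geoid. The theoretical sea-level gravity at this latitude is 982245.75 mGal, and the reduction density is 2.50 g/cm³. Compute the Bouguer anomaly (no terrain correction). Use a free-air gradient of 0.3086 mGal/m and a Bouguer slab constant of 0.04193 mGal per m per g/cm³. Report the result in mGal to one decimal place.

162.8

Free-air correction = 0.3086 × 3398.0 = 1048.62 mGal
Free-air anomaly = 981716.12 − 982245.75 + (1048.62) = 518.99 mGal
Bouguer slab correction = 0.04193 × 2.50 × 3398.0 = 356.20 mGal
Simple Bouguer anomaly = 518.99 − (356.20) = 162.79 mGal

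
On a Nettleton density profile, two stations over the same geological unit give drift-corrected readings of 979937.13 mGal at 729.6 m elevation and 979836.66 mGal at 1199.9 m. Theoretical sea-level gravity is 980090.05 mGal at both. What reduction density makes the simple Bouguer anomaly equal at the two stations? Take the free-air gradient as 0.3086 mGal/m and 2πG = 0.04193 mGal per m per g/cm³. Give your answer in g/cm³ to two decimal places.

Δg_obs = 979836.66 − 979937.13 = -100.47 mGal over Δh = 1199.9 − 729.6 = 470.3 m
Equal Bouguer anomalies ⇒ Δg_obs + (0.3086 − 0.04193ρ)·Δh = 0
0.3086 − 0.04193ρ = −Δg_obs/Δh = 0.21363
ρ = (0.3086 − 0.21363) / 0.04193 = 2.26 g/cm³

2.26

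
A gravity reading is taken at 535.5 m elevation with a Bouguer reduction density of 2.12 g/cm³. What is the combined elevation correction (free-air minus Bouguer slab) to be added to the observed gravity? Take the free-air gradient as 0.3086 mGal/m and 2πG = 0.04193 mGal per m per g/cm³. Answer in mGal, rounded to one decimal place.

Combined gradient = 0.3086 − 0.04193 × 2.12 = 0.2197084 mGal/m
Combined elevation correction = 0.2197084 × 535.5 = 117.7 mGal

117.7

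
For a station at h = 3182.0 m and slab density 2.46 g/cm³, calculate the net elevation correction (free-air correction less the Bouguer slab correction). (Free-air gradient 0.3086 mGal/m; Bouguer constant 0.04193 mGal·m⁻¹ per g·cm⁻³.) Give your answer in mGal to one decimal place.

653.7

Combined gradient = 0.3086 − 0.04193 × 2.46 = 0.2054522 mGal/m
Combined elevation correction = 0.2054522 × 3182.0 = 653.7 mGal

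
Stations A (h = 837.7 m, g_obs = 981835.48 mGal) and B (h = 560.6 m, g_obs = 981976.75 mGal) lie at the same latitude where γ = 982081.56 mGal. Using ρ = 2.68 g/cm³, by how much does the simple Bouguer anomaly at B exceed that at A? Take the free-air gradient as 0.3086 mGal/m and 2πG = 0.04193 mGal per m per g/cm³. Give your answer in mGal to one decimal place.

86.9

Δg_SB(A) = 981835.48 − 982081.56 + 0.3086×837.7 − 0.04193×2.68×837.7 = -81.70 mGal
Δg_SB(B) = 981976.75 − 982081.56 + 0.3086×560.6 − 0.04193×2.68×560.6 = 5.20 mGal
Difference = 5.20 − (-81.70) = 86.90 mGal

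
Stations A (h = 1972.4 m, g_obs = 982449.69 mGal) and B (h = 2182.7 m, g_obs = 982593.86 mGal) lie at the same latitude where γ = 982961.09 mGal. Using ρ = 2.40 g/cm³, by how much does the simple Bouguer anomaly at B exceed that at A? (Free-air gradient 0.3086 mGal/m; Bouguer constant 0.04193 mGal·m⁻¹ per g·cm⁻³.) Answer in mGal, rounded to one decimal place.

Δg_SB(A) = 982449.69 − 982961.09 + 0.3086×1972.4 − 0.04193×2.40×1972.4 = -101.20 mGal
Δg_SB(B) = 982593.86 − 982961.09 + 0.3086×2182.7 − 0.04193×2.40×2182.7 = 86.70 mGal
Difference = 86.70 − (-101.20) = 187.90 mGal

187.9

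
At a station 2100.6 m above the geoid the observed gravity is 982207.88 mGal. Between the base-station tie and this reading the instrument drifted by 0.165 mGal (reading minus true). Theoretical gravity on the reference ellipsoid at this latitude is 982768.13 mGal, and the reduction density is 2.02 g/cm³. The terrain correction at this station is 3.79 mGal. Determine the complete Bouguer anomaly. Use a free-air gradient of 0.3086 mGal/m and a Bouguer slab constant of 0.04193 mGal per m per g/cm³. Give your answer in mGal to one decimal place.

-86.3

Drift-corrected reading = 982207.88 − (0.165) = 982207.715 mGal
Free-air correction = 0.3086 × 2100.6 = 648.25 mGal
Free-air anomaly = 982207.715 − 982768.13 + (648.25) = 87.835 mGal
Bouguer slab correction = 0.04193 × 2.02 × 2100.6 = 177.92 mGal
Simple Bouguer anomaly = 87.835 − (177.92) = -90.085 mGal
Complete Bouguer anomaly = -90.085 + 3.79 = -86.295 mGal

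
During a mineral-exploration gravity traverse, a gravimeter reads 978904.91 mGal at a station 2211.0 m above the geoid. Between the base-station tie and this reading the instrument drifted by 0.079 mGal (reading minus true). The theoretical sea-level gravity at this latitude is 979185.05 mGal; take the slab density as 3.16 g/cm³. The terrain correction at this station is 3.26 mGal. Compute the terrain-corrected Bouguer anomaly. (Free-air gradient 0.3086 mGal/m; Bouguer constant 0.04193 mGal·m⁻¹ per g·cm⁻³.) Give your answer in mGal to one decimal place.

112.4

Drift-corrected reading = 978904.91 − (0.079) = 978904.831 mGal
Free-air correction = 0.3086 × 2211.0 = 682.31 mGal
Free-air anomaly = 978904.831 − 979185.05 + (682.31) = 402.091 mGal
Bouguer slab correction = 0.04193 × 3.16 × 2211.0 = 292.95 mGal
Simple Bouguer anomaly = 402.091 − (292.95) = 109.141 mGal
Complete Bouguer anomaly = 109.141 + 3.26 = 112.401 mGal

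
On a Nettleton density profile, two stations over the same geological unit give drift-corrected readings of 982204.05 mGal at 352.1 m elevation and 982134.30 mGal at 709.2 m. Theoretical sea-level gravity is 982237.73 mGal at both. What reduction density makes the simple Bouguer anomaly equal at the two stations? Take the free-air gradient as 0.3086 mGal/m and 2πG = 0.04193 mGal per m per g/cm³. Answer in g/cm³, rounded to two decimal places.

Δg_obs = 982134.30 − 982204.05 = -69.75 mGal over Δh = 709.2 − 352.1 = 357.1 m
Equal Bouguer anomalies ⇒ Δg_obs + (0.3086 − 0.04193ρ)·Δh = 0
0.3086 − 0.04193ρ = −Δg_obs/Δh = 0.19532
ρ = (0.3086 − 0.19532) / 0.04193 = 2.70 g/cm³

2.70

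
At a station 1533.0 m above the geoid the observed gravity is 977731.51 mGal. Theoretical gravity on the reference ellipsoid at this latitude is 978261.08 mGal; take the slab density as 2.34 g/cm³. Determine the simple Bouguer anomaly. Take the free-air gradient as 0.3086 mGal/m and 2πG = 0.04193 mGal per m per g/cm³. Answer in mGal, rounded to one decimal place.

-206.9

Free-air correction = 0.3086 × 1533.0 = 473.08 mGal
Free-air anomaly = 977731.51 − 978261.08 + (473.08) = -56.49 mGal
Bouguer slab correction = 0.04193 × 2.34 × 1533.0 = 150.41 mGal
Simple Bouguer anomaly = -56.49 − (150.41) = -206.90 mGal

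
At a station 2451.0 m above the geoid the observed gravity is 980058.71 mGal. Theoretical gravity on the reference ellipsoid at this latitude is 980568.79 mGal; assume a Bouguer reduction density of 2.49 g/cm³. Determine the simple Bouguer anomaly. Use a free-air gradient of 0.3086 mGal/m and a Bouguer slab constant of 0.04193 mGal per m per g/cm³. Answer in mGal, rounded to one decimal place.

-9.6

Free-air correction = 0.3086 × 2451.0 = 756.38 mGal
Free-air anomaly = 980058.71 − 980568.79 + (756.38) = 246.30 mGal
Bouguer slab correction = 0.04193 × 2.49 × 2451.0 = 255.90 mGal
Simple Bouguer anomaly = 246.30 − (255.90) = -9.60 mGal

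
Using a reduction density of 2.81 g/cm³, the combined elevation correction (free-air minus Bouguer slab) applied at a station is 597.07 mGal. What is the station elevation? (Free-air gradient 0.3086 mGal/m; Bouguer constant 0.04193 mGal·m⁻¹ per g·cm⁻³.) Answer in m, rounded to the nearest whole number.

3130

Combined gradient = 0.3086 − 0.04193 × 2.81 = 0.1907767 mGal/m
h = 597.07 / 0.1907767 = 3129.68 m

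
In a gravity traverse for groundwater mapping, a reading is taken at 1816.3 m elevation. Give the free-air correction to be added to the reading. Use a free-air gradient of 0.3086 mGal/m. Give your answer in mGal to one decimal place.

560.5

Free-air correction = 0.3086 × 1816.3 = 560.5 mGal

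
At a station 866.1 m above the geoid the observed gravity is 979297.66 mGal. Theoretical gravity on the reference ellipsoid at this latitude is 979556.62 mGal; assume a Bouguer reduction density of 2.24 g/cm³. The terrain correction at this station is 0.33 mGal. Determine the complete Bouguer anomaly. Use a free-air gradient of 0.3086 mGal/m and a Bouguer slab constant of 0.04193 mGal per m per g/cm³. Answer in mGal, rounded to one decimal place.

-72.7

Free-air correction = 0.3086 × 866.1 = 267.28 mGal
Free-air anomaly = 979297.66 − 979556.62 + (267.28) = 8.32 mGal
Bouguer slab correction = 0.04193 × 2.24 × 866.1 = 81.35 mGal
Simple Bouguer anomaly = 8.32 − (81.35) = -73.03 mGal
Complete Bouguer anomaly = -73.03 + 0.33 = -72.70 mGal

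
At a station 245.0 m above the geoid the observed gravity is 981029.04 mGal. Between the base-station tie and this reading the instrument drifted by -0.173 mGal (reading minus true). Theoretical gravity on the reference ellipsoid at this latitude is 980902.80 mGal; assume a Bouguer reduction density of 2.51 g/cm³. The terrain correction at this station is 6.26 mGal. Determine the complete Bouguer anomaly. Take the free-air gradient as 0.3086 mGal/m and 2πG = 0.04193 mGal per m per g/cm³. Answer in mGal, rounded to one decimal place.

182.5

Drift-corrected reading = 981029.04 − (-0.173) = 981029.213 mGal
Free-air correction = 0.3086 × 245.0 = 75.61 mGal
Free-air anomaly = 981029.213 − 980902.80 + (75.61) = 202.023 mGal
Bouguer slab correction = 0.04193 × 2.51 × 245.0 = 25.78 mGal
Simple Bouguer anomaly = 202.023 − (25.78) = 176.243 mGal
Complete Bouguer anomaly = 176.243 + 6.26 = 182.503 mGal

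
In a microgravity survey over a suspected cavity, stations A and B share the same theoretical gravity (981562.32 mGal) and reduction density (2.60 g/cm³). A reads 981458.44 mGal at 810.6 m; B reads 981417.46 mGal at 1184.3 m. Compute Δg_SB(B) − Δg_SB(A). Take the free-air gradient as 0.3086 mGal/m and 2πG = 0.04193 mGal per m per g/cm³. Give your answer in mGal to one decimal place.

33.6

Δg_SB(A) = 981458.44 − 981562.32 + 0.3086×810.6 − 0.04193×2.60×810.6 = 57.90 mGal
Δg_SB(B) = 981417.46 − 981562.32 + 0.3086×1184.3 − 0.04193×2.60×1184.3 = 91.50 mGal
Difference = 91.50 − (57.90) = 33.60 mGal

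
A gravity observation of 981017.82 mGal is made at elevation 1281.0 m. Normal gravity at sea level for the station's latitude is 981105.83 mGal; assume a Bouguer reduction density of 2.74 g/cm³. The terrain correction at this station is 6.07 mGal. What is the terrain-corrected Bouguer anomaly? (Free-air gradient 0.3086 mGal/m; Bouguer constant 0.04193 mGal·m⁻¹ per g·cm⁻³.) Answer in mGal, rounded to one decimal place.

Free-air correction = 0.3086 × 1281.0 = 395.32 mGal
Free-air anomaly = 981017.82 − 981105.83 + (395.32) = 307.31 mGal
Bouguer slab correction = 0.04193 × 2.74 × 1281.0 = 147.17 mGal
Simple Bouguer anomaly = 307.31 − (147.17) = 160.14 mGal
Complete Bouguer anomaly = 160.14 + 6.07 = 166.21 mGal

166.2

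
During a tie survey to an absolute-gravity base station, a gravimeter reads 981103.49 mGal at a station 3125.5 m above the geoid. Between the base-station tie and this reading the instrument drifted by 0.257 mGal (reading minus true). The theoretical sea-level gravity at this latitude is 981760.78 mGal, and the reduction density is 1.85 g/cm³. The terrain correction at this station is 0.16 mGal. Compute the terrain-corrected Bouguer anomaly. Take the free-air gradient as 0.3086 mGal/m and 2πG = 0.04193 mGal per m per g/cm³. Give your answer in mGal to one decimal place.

64.7

Drift-corrected reading = 981103.49 − (0.257) = 981103.233 mGal
Free-air correction = 0.3086 × 3125.5 = 964.53 mGal
Free-air anomaly = 981103.233 − 981760.78 + (964.53) = 306.983 mGal
Bouguer slab correction = 0.04193 × 1.85 × 3125.5 = 242.45 mGal
Simple Bouguer anomaly = 306.983 − (242.45) = 64.533 mGal
Complete Bouguer anomaly = 64.533 + 0.16 = 64.693 mGal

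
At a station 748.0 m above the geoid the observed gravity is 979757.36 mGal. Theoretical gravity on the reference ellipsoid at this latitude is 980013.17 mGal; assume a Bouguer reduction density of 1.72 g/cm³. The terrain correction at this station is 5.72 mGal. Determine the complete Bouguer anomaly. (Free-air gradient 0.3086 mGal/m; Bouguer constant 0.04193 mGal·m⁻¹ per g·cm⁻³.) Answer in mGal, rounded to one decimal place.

Free-air correction = 0.3086 × 748.0 = 230.83 mGal
Free-air anomaly = 979757.36 − 980013.17 + (230.83) = -24.98 mGal
Bouguer slab correction = 0.04193 × 1.72 × 748.0 = 53.95 mGal
Simple Bouguer anomaly = -24.98 − (53.95) = -78.93 mGal
Complete Bouguer anomaly = -78.93 + 5.72 = -73.21 mGal

-73.2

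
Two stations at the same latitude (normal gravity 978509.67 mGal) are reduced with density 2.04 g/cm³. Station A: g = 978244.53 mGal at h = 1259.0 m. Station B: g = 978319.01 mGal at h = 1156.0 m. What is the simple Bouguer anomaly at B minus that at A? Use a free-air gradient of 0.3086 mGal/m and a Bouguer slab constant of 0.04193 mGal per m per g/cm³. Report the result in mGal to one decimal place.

51.5

Δg_SB(A) = 978244.53 − 978509.67 + 0.3086×1259.0 − 0.04193×2.04×1259.0 = 15.70 mGal
Δg_SB(B) = 978319.01 − 978509.67 + 0.3086×1156.0 − 0.04193×2.04×1156.0 = 67.20 mGal
Difference = 67.20 − (15.70) = 51.50 mGal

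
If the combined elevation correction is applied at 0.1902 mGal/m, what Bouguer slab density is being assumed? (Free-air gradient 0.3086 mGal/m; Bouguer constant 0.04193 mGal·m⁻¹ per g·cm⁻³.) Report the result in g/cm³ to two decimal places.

0.1902 = 0.3086 − 0.04193 × ρ
ρ = (0.3086 − 0.1902) / 0.04193 = 2.82 g/cm³

2.82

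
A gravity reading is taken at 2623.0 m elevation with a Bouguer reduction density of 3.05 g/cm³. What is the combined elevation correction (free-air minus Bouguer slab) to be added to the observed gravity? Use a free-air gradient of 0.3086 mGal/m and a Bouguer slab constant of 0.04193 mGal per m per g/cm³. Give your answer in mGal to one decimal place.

474.0

Combined gradient = 0.3086 − 0.04193 × 3.05 = 0.1807135 mGal/m
Combined elevation correction = 0.1807135 × 2623.0 = 474.0 mGal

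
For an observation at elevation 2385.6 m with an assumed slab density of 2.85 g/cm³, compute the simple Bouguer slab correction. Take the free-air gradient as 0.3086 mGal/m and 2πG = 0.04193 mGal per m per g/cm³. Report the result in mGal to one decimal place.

285.1

Bouguer slab correction = 0.04193 × 2.85 × 2385.6 = 285.1 mGal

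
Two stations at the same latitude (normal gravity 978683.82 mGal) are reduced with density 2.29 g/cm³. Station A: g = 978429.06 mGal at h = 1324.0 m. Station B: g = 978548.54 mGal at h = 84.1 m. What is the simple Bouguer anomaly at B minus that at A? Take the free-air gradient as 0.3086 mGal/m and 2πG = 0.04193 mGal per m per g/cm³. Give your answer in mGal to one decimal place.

Δg_SB(A) = 978429.06 − 978683.82 + 0.3086×1324.0 − 0.04193×2.29×1324.0 = 26.70 mGal
Δg_SB(B) = 978548.54 − 978683.82 + 0.3086×84.1 − 0.04193×2.29×84.1 = -117.40 mGal
Difference = -117.40 − (26.70) = -144.10 mGal

-144.1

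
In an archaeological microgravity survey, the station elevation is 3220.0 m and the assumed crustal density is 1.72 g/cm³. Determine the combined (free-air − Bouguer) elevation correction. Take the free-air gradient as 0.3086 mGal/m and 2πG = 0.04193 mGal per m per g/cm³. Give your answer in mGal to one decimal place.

Combined gradient = 0.3086 − 0.04193 × 1.72 = 0.2364804 mGal/m
Combined elevation correction = 0.2364804 × 3220.0 = 761.5 mGal

761.5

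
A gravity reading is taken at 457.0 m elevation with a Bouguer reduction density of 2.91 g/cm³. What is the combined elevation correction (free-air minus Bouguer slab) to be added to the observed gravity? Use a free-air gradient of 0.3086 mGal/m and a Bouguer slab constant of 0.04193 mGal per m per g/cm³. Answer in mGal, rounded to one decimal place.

Combined gradient = 0.3086 − 0.04193 × 2.91 = 0.1865837 mGal/m
Combined elevation correction = 0.1865837 × 457.0 = 85.3 mGal

85.3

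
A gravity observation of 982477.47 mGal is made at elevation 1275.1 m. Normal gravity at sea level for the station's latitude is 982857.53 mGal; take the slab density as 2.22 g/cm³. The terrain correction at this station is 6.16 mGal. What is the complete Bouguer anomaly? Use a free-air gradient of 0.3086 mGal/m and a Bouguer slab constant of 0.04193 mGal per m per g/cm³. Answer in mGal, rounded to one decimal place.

Free-air correction = 0.3086 × 1275.1 = 393.50 mGal
Free-air anomaly = 982477.47 − 982857.53 + (393.50) = 13.44 mGal
Bouguer slab correction = 0.04193 × 2.22 × 1275.1 = 118.69 mGal
Simple Bouguer anomaly = 13.44 − (118.69) = -105.25 mGal
Complete Bouguer anomaly = -105.25 + 6.16 = -99.09 mGal

-99.1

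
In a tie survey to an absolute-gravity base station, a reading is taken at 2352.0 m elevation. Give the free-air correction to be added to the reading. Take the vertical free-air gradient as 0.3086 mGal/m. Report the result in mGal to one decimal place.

Free-air correction = 0.3086 × 2352.0 = 725.8 mGal

725.8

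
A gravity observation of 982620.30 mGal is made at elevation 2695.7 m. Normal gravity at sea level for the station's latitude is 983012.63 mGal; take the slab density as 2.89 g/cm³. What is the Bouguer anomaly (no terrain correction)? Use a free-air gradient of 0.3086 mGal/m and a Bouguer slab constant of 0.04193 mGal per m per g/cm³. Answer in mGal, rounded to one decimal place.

112.9

Free-air correction = 0.3086 × 2695.7 = 831.89 mGal
Free-air anomaly = 982620.30 − 983012.63 + (831.89) = 439.56 mGal
Bouguer slab correction = 0.04193 × 2.89 × 2695.7 = 326.66 mGal
Simple Bouguer anomaly = 439.56 − (326.66) = 112.90 mGal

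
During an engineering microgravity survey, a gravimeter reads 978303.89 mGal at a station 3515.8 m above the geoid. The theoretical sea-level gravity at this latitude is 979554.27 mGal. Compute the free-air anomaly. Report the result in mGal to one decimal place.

-165.4

Free-air correction = 0.3086 × 3515.8 = 1084.98 mGal
Free-air anomaly = 978303.89 − 979554.27 + (1084.98) = -165.40 mGal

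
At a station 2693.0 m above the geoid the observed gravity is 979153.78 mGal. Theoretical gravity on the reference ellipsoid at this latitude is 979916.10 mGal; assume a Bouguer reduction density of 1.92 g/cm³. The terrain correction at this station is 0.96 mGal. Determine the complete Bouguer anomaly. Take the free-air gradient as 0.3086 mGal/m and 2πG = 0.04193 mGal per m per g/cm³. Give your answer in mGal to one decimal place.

Free-air correction = 0.3086 × 2693.0 = 831.06 mGal
Free-air anomaly = 979153.78 − 979916.10 + (831.06) = 68.74 mGal
Bouguer slab correction = 0.04193 × 1.92 × 2693.0 = 216.80 mGal
Simple Bouguer anomaly = 68.74 − (216.80) = -148.06 mGal
Complete Bouguer anomaly = -148.06 + 0.96 = -147.10 mGal

-147.1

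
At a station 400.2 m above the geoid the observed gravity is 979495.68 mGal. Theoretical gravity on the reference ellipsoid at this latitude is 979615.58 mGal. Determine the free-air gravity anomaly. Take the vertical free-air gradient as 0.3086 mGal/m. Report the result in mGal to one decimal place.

3.6

Free-air correction = 0.3086 × 400.2 = 123.50 mGal
Free-air anomaly = 979495.68 − 979615.58 + (123.50) = 3.60 mGal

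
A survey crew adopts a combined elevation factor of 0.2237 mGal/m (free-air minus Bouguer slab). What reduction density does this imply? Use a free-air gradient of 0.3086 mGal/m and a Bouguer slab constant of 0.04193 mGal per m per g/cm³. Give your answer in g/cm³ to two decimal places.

0.2237 = 0.3086 − 0.04193 × ρ
ρ = (0.3086 − 0.2237) / 0.04193 = 2.02 g/cm³

2.02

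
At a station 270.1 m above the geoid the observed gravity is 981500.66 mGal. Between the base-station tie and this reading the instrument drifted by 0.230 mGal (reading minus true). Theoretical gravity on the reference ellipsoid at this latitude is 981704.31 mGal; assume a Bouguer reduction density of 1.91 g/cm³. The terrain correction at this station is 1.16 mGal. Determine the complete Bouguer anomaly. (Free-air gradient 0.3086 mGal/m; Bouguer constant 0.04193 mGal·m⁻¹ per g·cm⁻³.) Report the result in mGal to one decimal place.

-141.0

Drift-corrected reading = 981500.66 − (0.230) = 981500.430 mGal
Free-air correction = 0.3086 × 270.1 = 83.35 mGal
Free-air anomaly = 981500.430 − 981704.31 + (83.35) = -120.530 mGal
Bouguer slab correction = 0.04193 × 1.91 × 270.1 = 21.63 mGal
Simple Bouguer anomaly = -120.530 − (21.63) = -142.160 mGal
Complete Bouguer anomaly = -142.160 + 1.16 = -141.000 mGal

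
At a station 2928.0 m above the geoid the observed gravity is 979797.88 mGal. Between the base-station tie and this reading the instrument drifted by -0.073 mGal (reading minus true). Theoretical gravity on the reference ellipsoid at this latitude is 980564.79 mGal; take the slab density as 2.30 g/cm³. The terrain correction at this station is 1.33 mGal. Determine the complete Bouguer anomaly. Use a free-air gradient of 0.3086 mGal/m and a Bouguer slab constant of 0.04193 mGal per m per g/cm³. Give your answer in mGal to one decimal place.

-144.3

Drift-corrected reading = 979797.88 − (-0.073) = 979797.953 mGal
Free-air correction = 0.3086 × 2928.0 = 903.58 mGal
Free-air anomaly = 979797.953 − 980564.79 + (903.58) = 136.743 mGal
Bouguer slab correction = 0.04193 × 2.30 × 2928.0 = 282.37 mGal
Simple Bouguer anomaly = 136.743 − (282.37) = -145.627 mGal
Complete Bouguer anomaly = -145.627 + 1.33 = -144.297 mGal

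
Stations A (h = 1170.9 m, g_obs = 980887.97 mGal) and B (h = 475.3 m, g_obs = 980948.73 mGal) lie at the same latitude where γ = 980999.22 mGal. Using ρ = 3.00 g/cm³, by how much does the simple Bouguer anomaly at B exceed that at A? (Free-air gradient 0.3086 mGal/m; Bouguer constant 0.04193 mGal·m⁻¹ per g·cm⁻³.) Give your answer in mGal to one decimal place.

Δg_SB(A) = 980887.97 − 980999.22 + 0.3086×1170.9 − 0.04193×3.00×1170.9 = 102.80 mGal
Δg_SB(B) = 980948.73 − 980999.22 + 0.3086×475.3 − 0.04193×3.00×475.3 = 36.40 mGal
Difference = 36.40 − (102.80) = -66.40 mGal

-66.4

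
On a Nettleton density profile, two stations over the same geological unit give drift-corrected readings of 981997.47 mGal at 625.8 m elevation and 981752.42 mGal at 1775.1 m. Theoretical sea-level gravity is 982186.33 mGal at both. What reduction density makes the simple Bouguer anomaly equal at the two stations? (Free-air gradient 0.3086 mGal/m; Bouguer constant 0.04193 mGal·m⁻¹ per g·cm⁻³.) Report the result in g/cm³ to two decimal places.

Δg_obs = 981752.42 − 981997.47 = -245.05 mGal over Δh = 1775.1 − 625.8 = 1149.3 m
Equal Bouguer anomalies ⇒ Δg_obs + (0.3086 − 0.04193ρ)·Δh = 0
0.3086 − 0.04193ρ = −Δg_obs/Δh = 0.21322
ρ = (0.3086 − 0.21322) / 0.04193 = 2.27 g/cm³

2.27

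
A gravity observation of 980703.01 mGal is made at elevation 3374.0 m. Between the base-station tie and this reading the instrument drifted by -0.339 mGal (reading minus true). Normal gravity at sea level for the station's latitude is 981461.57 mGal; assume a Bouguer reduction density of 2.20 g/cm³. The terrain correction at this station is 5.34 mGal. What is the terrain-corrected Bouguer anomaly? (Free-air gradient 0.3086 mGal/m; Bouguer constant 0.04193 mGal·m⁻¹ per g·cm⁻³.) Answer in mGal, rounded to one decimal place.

Drift-corrected reading = 980703.01 − (-0.339) = 980703.349 mGal
Free-air correction = 0.3086 × 3374.0 = 1041.22 mGal
Free-air anomaly = 980703.349 − 981461.57 + (1041.22) = 282.999 mGal
Bouguer slab correction = 0.04193 × 2.20 × 3374.0 = 311.24 mGal
Simple Bouguer anomaly = 282.999 − (311.24) = -28.241 mGal
Complete Bouguer anomaly = -28.241 + 5.34 = -22.901 mGal

-22.9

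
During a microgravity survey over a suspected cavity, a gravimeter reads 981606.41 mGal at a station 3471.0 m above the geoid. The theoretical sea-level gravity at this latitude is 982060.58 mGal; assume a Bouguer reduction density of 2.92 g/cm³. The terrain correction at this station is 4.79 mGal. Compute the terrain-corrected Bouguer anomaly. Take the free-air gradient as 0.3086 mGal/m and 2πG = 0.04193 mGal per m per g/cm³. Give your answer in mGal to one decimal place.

196.8

Free-air correction = 0.3086 × 3471.0 = 1071.15 mGal
Free-air anomaly = 981606.41 − 982060.58 + (1071.15) = 616.98 mGal
Bouguer slab correction = 0.04193 × 2.92 × 3471.0 = 424.97 mGal
Simple Bouguer anomaly = 616.98 − (424.97) = 192.01 mGal
Complete Bouguer anomaly = 192.01 + 4.79 = 196.80 mGal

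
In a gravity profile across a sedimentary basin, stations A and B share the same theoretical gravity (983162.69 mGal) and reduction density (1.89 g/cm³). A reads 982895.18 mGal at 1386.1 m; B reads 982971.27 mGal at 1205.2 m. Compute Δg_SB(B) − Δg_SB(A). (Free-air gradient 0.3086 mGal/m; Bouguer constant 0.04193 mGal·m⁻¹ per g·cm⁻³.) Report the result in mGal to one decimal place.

Δg_SB(A) = 982895.18 − 983162.69 + 0.3086×1386.1 − 0.04193×1.89×1386.1 = 50.40 mGal
Δg_SB(B) = 982971.27 − 983162.69 + 0.3086×1205.2 − 0.04193×1.89×1205.2 = 85.00 mGal
Difference = 85.00 − (50.40) = 34.60 mGal

34.6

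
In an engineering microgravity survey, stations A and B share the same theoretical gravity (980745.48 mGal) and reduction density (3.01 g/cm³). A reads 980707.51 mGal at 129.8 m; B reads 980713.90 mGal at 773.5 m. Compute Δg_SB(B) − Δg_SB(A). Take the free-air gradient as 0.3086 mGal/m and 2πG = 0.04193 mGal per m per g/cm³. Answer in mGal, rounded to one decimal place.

123.8

Δg_SB(A) = 980707.51 − 980745.48 + 0.3086×129.8 − 0.04193×3.01×129.8 = -14.30 mGal
Δg_SB(B) = 980713.90 − 980745.48 + 0.3086×773.5 − 0.04193×3.01×773.5 = 109.50 mGal
Difference = 109.50 − (-14.30) = 123.80 mGal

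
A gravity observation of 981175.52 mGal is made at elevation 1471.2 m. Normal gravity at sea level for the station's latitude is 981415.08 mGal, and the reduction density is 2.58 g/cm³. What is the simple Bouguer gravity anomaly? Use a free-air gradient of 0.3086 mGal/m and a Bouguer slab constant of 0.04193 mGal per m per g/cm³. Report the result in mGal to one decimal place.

55.3

Free-air correction = 0.3086 × 1471.2 = 454.01 mGal
Free-air anomaly = 981175.52 − 981415.08 + (454.01) = 214.45 mGal
Bouguer slab correction = 0.04193 × 2.58 × 1471.2 = 159.15 mGal
Simple Bouguer anomaly = 214.45 − (159.15) = 55.30 mGal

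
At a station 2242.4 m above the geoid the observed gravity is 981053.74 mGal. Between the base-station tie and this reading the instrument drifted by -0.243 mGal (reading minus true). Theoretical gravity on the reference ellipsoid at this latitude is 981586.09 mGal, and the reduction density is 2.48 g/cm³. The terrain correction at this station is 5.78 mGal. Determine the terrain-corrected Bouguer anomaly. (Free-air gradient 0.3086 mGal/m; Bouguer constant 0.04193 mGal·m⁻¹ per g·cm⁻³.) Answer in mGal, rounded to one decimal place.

Drift-corrected reading = 981053.74 − (-0.243) = 981053.983 mGal
Free-air correction = 0.3086 × 2242.4 = 692.00 mGal
Free-air anomaly = 981053.983 − 981586.09 + (692.00) = 159.893 mGal
Bouguer slab correction = 0.04193 × 2.48 × 2242.4 = 233.18 mGal
Simple Bouguer anomaly = 159.893 − (233.18) = -73.287 mGal
Complete Bouguer anomaly = -73.287 + 5.78 = -67.507 mGal

-67.5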